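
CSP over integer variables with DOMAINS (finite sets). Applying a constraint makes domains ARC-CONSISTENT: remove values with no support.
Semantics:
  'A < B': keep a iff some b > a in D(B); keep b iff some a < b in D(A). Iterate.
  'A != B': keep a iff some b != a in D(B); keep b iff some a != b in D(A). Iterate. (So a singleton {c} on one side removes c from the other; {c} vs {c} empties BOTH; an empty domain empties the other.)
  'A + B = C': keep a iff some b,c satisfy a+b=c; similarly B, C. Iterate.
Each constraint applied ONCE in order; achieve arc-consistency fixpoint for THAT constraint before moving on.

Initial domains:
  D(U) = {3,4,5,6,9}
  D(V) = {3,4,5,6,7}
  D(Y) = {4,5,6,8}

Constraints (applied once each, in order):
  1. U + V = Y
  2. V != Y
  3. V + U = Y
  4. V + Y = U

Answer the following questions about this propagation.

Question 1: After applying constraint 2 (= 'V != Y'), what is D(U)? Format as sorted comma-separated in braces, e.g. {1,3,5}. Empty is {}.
Answer: {3,4,5}

Derivation:
Constraint 1 (U + V = Y) on D(U)={3,4,5,6,9} D(V)={3,4,5,6,7} D(Y)={4,5,6,8}: U {3,4,5,6,9}->{3,4,5}; V {3,4,5,6,7}->{3,4,5}; Y {4,5,6,8}->{6,8}
Constraint 2 (V != Y) on D(V)={3,4,5} D(Y)={6,8}: no change
So after constraint 2: D(U) = {3,4,5}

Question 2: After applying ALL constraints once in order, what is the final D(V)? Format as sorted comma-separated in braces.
Answer: {}

Derivation:
Constraint 1 (U + V = Y) on D(U)={3,4,5,6,9} D(V)={3,4,5,6,7} D(Y)={4,5,6,8}: U {3,4,5,6,9}->{3,4,5}; V {3,4,5,6,7}->{3,4,5}; Y {4,5,6,8}->{6,8}
Constraint 2 (V != Y) on D(V)={3,4,5} D(Y)={6,8}: no change
Constraint 3 (V + U = Y) on D(V)={3,4,5} D(U)={3,4,5} D(Y)={6,8}: no change
Constraint 4 (V + Y = U) on D(V)={3,4,5} D(Y)={6,8} D(U)={3,4,5}: V {3,4,5}->{}; Y {6,8}->{}; U {3,4,5}->{}
So after all 4 constraints: D(V) = {}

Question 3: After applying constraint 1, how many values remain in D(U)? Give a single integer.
Answer: 3

Derivation:
Constraint 1 (U + V = Y) on D(U)={3,4,5,6,9} D(V)={3,4,5,6,7} D(Y)={4,5,6,8}: U {3,4,5,6,9}->{3,4,5}; V {3,4,5,6,7}->{3,4,5}; Y {4,5,6,8}->{6,8}
So after constraint 1: D(U)={3,4,5}, size = 3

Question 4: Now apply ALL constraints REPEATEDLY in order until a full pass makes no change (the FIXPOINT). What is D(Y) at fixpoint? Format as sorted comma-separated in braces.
Answer: {}

Derivation:
pass 0 (initial): D(Y)={4,5,6,8}
pass 1: U {3,4,5,6,9}->{}; V {3,4,5,6,7}->{}; Y {4,5,6,8}->{}
pass 2: no change
Fixpoint after 2 passes: D(Y) = {}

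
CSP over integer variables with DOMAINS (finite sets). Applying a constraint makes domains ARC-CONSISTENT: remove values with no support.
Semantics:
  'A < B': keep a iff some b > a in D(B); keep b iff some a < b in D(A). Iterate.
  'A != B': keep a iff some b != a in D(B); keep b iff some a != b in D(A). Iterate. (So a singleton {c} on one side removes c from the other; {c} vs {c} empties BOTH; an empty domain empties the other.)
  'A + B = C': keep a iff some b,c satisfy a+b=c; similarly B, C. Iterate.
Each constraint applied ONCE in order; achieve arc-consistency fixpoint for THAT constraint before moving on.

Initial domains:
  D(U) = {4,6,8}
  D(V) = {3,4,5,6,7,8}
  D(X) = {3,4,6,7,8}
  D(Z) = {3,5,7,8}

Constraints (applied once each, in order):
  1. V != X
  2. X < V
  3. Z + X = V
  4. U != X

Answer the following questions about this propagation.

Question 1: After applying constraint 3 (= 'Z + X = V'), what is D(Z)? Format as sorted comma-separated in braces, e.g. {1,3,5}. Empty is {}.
Constraint 1 (V != X) on D(V)={3,4,5,6,7,8} D(X)={3,4,6,7,8}: no change
Constraint 2 (X < V) on D(X)={3,4,6,7,8} D(V)={3,4,5,6,7,8}: X {3,4,6,7,8}->{3,4,6,7}; V {3,4,5,6,7,8}->{4,5,6,7,8}
Constraint 3 (Z + X = V) on D(Z)={3,5,7,8} D(X)={3,4,6,7} D(V)={4,5,6,7,8}: Z {3,5,7,8}->{3,5}; X {3,4,6,7}->{3,4}; V {4,5,6,7,8}->{6,7,8}
So after constraint 3: D(Z) = {3,5}

Answer: {3,5}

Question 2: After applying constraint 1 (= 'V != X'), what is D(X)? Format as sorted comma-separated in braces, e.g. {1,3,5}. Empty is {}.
Answer: {3,4,6,7,8}

Derivation:
Constraint 1 (V != X) on D(V)={3,4,5,6,7,8} D(X)={3,4,6,7,8}: no change
So after constraint 1: D(X) = {3,4,6,7,8}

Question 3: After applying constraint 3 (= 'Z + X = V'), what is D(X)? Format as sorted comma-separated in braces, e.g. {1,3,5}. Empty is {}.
Constraint 1 (V != X) on D(V)={3,4,5,6,7,8} D(X)={3,4,6,7,8}: no change
Constraint 2 (X < V) on D(X)={3,4,6,7,8} D(V)={3,4,5,6,7,8}: X {3,4,6,7,8}->{3,4,6,7}; V {3,4,5,6,7,8}->{4,5,6,7,8}
Constraint 3 (Z + X = V) on D(Z)={3,5,7,8} D(X)={3,4,6,7} D(V)={4,5,6,7,8}: Z {3,5,7,8}->{3,5}; X {3,4,6,7}->{3,4}; V {4,5,6,7,8}->{6,7,8}
So after constraint 3: D(X) = {3,4}

Answer: {3,4}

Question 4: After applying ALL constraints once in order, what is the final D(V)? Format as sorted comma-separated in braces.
Constraint 1 (V != X) on D(V)={3,4,5,6,7,8} D(X)={3,4,6,7,8}: no change
Constraint 2 (X < V) on D(X)={3,4,6,7,8} D(V)={3,4,5,6,7,8}: X {3,4,6,7,8}->{3,4,6,7}; V {3,4,5,6,7,8}->{4,5,6,7,8}
Constraint 3 (Z + X = V) on D(Z)={3,5,7,8} D(X)={3,4,6,7} D(V)={4,5,6,7,8}: Z {3,5,7,8}->{3,5}; X {3,4,6,7}->{3,4}; V {4,5,6,7,8}->{6,7,8}
Constraint 4 (U != X) on D(U)={4,6,8} D(X)={3,4}: no change
So after all 4 constraints: D(V) = {6,7,8}

Answer: {6,7,8}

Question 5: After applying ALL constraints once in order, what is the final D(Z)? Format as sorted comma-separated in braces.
Constraint 1 (V != X) on D(V)={3,4,5,6,7,8} D(X)={3,4,6,7,8}: no change
Constraint 2 (X < V) on D(X)={3,4,6,7,8} D(V)={3,4,5,6,7,8}: X {3,4,6,7,8}->{3,4,6,7}; V {3,4,5,6,7,8}->{4,5,6,7,8}
Constraint 3 (Z + X = V) on D(Z)={3,5,7,8} D(X)={3,4,6,7} D(V)={4,5,6,7,8}: Z {3,5,7,8}->{3,5}; X {3,4,6,7}->{3,4}; V {4,5,6,7,8}->{6,7,8}
Constraint 4 (U != X) on D(U)={4,6,8} D(X)={3,4}: no change
So after all 4 constraints: D(Z) = {3,5}

Answer: {3,5}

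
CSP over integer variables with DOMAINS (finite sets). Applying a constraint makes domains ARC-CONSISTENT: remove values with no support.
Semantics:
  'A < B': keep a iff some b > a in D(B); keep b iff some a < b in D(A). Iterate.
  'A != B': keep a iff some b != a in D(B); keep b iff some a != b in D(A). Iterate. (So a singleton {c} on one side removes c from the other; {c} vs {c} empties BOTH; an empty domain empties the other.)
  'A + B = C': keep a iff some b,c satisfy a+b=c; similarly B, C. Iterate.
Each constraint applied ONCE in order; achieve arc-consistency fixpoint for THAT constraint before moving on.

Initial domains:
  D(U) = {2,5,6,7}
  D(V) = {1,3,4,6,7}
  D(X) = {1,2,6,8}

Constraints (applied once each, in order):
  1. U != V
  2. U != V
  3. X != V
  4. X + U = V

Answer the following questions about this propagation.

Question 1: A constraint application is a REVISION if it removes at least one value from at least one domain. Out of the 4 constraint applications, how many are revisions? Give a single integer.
Constraint 1 (U != V) on D(U)={2,5,6,7} D(V)={1,3,4,6,7}: no change => not a revision
Constraint 2 (U != V) on D(U)={2,5,6,7} D(V)={1,3,4,6,7}: no change => not a revision
Constraint 3 (X != V) on D(X)={1,2,6,8} D(V)={1,3,4,6,7}: no change => not a revision
Constraint 4 (X + U = V) on D(X)={1,2,6,8} D(U)={2,5,6,7} D(V)={1,3,4,6,7}: X {1,2,6,8}->{1,2}; U {2,5,6,7}->{2,5,6}; V {1,3,4,6,7}->{3,4,6,7} => REVISION
Total revisions = 1

Answer: 1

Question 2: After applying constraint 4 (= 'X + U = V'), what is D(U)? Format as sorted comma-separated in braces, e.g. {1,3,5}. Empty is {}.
Answer: {2,5,6}

Derivation:
Constraint 1 (U != V) on D(U)={2,5,6,7} D(V)={1,3,4,6,7}: no change
Constraint 2 (U != V) on D(U)={2,5,6,7} D(V)={1,3,4,6,7}: no change
Constraint 3 (X != V) on D(X)={1,2,6,8} D(V)={1,3,4,6,7}: no change
Constraint 4 (X + U = V) on D(X)={1,2,6,8} D(U)={2,5,6,7} D(V)={1,3,4,6,7}: X {1,2,6,8}->{1,2}; U {2,5,6,7}->{2,5,6}; V {1,3,4,6,7}->{3,4,6,7}
So after constraint 4: D(U) = {2,5,6}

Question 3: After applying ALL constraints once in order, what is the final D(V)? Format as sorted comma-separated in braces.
Constraint 1 (U != V) on D(U)={2,5,6,7} D(V)={1,3,4,6,7}: no change
Constraint 2 (U != V) on D(U)={2,5,6,7} D(V)={1,3,4,6,7}: no change
Constraint 3 (X != V) on D(X)={1,2,6,8} D(V)={1,3,4,6,7}: no change
Constraint 4 (X + U = V) on D(X)={1,2,6,8} D(U)={2,5,6,7} D(V)={1,3,4,6,7}: X {1,2,6,8}->{1,2}; U {2,5,6,7}->{2,5,6}; V {1,3,4,6,7}->{3,4,6,7}
So after all 4 constraints: D(V) = {3,4,6,7}

Answer: {3,4,6,7}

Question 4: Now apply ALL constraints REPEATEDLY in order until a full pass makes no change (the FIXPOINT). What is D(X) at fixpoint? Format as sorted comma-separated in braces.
pass 0 (initial): D(X)={1,2,6,8}
pass 1: U {2,5,6,7}->{2,5,6}; V {1,3,4,6,7}->{3,4,6,7}; X {1,2,6,8}->{1,2}
pass 2: no change
Fixpoint after 2 passes: D(X) = {1,2}

Answer: {1,2}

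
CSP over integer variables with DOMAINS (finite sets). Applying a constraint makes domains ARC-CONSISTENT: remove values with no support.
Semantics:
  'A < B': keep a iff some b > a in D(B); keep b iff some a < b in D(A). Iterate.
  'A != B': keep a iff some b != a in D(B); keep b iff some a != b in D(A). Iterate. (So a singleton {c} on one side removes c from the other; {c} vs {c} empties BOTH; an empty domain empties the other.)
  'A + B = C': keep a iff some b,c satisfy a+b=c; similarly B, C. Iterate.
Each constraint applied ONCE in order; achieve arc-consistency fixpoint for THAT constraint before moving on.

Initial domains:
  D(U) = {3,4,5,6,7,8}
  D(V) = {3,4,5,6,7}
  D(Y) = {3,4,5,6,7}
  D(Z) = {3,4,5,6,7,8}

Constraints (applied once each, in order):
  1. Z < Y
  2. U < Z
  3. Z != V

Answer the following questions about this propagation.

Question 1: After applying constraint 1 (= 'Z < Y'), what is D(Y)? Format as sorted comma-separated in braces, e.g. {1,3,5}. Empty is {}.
Answer: {4,5,6,7}

Derivation:
Constraint 1 (Z < Y) on D(Z)={3,4,5,6,7,8} D(Y)={3,4,5,6,7}: Z {3,4,5,6,7,8}->{3,4,5,6}; Y {3,4,5,6,7}->{4,5,6,7}
So after constraint 1: D(Y) = {4,5,6,7}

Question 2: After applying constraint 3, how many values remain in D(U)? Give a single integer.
Answer: 3

Derivation:
Constraint 1 (Z < Y) on D(Z)={3,4,5,6,7,8} D(Y)={3,4,5,6,7}: Z {3,4,5,6,7,8}->{3,4,5,6}; Y {3,4,5,6,7}->{4,5,6,7}
Constraint 2 (U < Z) on D(U)={3,4,5,6,7,8} D(Z)={3,4,5,6}: U {3,4,5,6,7,8}->{3,4,5}; Z {3,4,5,6}->{4,5,6}
Constraint 3 (Z != V) on D(Z)={4,5,6} D(V)={3,4,5,6,7}: no change
So after constraint 3: D(U)={3,4,5}, size = 3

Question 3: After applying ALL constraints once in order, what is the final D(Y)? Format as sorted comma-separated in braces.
Constraint 1 (Z < Y) on D(Z)={3,4,5,6,7,8} D(Y)={3,4,5,6,7}: Z {3,4,5,6,7,8}->{3,4,5,6}; Y {3,4,5,6,7}->{4,5,6,7}
Constraint 2 (U < Z) on D(U)={3,4,5,6,7,8} D(Z)={3,4,5,6}: U {3,4,5,6,7,8}->{3,4,5}; Z {3,4,5,6}->{4,5,6}
Constraint 3 (Z != V) on D(Z)={4,5,6} D(V)={3,4,5,6,7}: no change
So after all 3 constraints: D(Y) = {4,5,6,7}

Answer: {4,5,6,7}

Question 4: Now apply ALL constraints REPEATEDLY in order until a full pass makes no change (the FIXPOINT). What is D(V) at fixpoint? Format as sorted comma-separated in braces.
pass 0 (initial): D(V)={3,4,5,6,7}
pass 1: U {3,4,5,6,7,8}->{3,4,5}; Y {3,4,5,6,7}->{4,5,6,7}; Z {3,4,5,6,7,8}->{4,5,6}
pass 2: Y {4,5,6,7}->{5,6,7}
pass 3: no change
Fixpoint after 3 passes: D(V) = {3,4,5,6,7}

Answer: {3,4,5,6,7}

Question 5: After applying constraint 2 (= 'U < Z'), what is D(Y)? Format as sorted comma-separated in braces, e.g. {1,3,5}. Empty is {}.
Constraint 1 (Z < Y) on D(Z)={3,4,5,6,7,8} D(Y)={3,4,5,6,7}: Z {3,4,5,6,7,8}->{3,4,5,6}; Y {3,4,5,6,7}->{4,5,6,7}
Constraint 2 (U < Z) on D(U)={3,4,5,6,7,8} D(Z)={3,4,5,6}: U {3,4,5,6,7,8}->{3,4,5}; Z {3,4,5,6}->{4,5,6}
So after constraint 2: D(Y) = {4,5,6,7}

Answer: {4,5,6,7}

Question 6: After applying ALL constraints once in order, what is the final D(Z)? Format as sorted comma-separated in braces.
Answer: {4,5,6}

Derivation:
Constraint 1 (Z < Y) on D(Z)={3,4,5,6,7,8} D(Y)={3,4,5,6,7}: Z {3,4,5,6,7,8}->{3,4,5,6}; Y {3,4,5,6,7}->{4,5,6,7}
Constraint 2 (U < Z) on D(U)={3,4,5,6,7,8} D(Z)={3,4,5,6}: U {3,4,5,6,7,8}->{3,4,5}; Z {3,4,5,6}->{4,5,6}
Constraint 3 (Z != V) on D(Z)={4,5,6} D(V)={3,4,5,6,7}: no change
So after all 3 constraints: D(Z) = {4,5,6}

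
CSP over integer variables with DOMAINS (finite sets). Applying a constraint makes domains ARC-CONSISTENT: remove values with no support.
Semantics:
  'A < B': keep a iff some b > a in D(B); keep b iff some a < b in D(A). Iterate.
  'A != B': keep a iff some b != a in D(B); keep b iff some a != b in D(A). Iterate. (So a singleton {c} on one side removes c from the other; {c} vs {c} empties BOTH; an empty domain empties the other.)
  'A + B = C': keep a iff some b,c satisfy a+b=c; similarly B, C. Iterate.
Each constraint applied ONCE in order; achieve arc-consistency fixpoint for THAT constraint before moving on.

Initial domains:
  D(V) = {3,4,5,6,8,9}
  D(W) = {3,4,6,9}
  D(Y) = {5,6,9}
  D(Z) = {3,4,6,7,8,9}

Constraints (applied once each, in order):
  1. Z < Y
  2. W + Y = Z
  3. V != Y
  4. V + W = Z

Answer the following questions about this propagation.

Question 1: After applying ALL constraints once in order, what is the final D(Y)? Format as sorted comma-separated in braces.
Answer: {5}

Derivation:
Constraint 1 (Z < Y) on D(Z)={3,4,6,7,8,9} D(Y)={5,6,9}: Z {3,4,6,7,8,9}->{3,4,6,7,8}
Constraint 2 (W + Y = Z) on D(W)={3,4,6,9} D(Y)={5,6,9} D(Z)={3,4,6,7,8}: W {3,4,6,9}->{3}; Y {5,6,9}->{5}; Z {3,4,6,7,8}->{8}
Constraint 3 (V != Y) on D(V)={3,4,5,6,8,9} D(Y)={5}: V {3,4,5,6,8,9}->{3,4,6,8,9}
Constraint 4 (V + W = Z) on D(V)={3,4,6,8,9} D(W)={3} D(Z)={8}: V {3,4,6,8,9}->{}; W {3}->{}; Z {8}->{}
So after all 4 constraints: D(Y) = {5}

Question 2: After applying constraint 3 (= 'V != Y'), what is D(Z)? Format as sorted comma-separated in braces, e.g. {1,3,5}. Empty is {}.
Answer: {8}

Derivation:
Constraint 1 (Z < Y) on D(Z)={3,4,6,7,8,9} D(Y)={5,6,9}: Z {3,4,6,7,8,9}->{3,4,6,7,8}
Constraint 2 (W + Y = Z) on D(W)={3,4,6,9} D(Y)={5,6,9} D(Z)={3,4,6,7,8}: W {3,4,6,9}->{3}; Y {5,6,9}->{5}; Z {3,4,6,7,8}->{8}
Constraint 3 (V != Y) on D(V)={3,4,5,6,8,9} D(Y)={5}: V {3,4,5,6,8,9}->{3,4,6,8,9}
So after constraint 3: D(Z) = {8}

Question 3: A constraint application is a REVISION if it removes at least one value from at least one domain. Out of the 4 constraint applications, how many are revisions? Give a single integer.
Constraint 1 (Z < Y) on D(Z)={3,4,6,7,8,9} D(Y)={5,6,9}: Z {3,4,6,7,8,9}->{3,4,6,7,8} => REVISION
Constraint 2 (W + Y = Z) on D(W)={3,4,6,9} D(Y)={5,6,9} D(Z)={3,4,6,7,8}: W {3,4,6,9}->{3}; Y {5,6,9}->{5}; Z {3,4,6,7,8}->{8} => REVISION
Constraint 3 (V != Y) on D(V)={3,4,5,6,8,9} D(Y)={5}: V {3,4,5,6,8,9}->{3,4,6,8,9} => REVISION
Constraint 4 (V + W = Z) on D(V)={3,4,6,8,9} D(W)={3} D(Z)={8}: V {3,4,6,8,9}->{}; W {3}->{}; Z {8}->{} => REVISION
Total revisions = 4

Answer: 4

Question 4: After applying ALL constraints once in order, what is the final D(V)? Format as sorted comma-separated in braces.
Answer: {}

Derivation:
Constraint 1 (Z < Y) on D(Z)={3,4,6,7,8,9} D(Y)={5,6,9}: Z {3,4,6,7,8,9}->{3,4,6,7,8}
Constraint 2 (W + Y = Z) on D(W)={3,4,6,9} D(Y)={5,6,9} D(Z)={3,4,6,7,8}: W {3,4,6,9}->{3}; Y {5,6,9}->{5}; Z {3,4,6,7,8}->{8}
Constraint 3 (V != Y) on D(V)={3,4,5,6,8,9} D(Y)={5}: V {3,4,5,6,8,9}->{3,4,6,8,9}
Constraint 4 (V + W = Z) on D(V)={3,4,6,8,9} D(W)={3} D(Z)={8}: V {3,4,6,8,9}->{}; W {3}->{}; Z {8}->{}
So after all 4 constraints: D(V) = {}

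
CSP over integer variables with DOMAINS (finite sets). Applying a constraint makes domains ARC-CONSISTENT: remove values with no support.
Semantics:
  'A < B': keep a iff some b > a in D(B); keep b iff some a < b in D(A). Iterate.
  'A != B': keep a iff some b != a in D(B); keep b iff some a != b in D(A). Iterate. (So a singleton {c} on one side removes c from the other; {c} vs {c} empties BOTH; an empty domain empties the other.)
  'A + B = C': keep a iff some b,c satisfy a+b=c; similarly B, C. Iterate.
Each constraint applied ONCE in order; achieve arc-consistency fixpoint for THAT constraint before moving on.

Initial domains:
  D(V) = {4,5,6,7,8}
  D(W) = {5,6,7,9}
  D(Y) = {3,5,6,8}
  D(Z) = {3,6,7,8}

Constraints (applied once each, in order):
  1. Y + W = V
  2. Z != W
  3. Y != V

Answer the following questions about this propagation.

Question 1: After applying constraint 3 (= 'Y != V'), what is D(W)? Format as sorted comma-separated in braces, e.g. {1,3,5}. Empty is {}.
Constraint 1 (Y + W = V) on D(Y)={3,5,6,8} D(W)={5,6,7,9} D(V)={4,5,6,7,8}: Y {3,5,6,8}->{3}; W {5,6,7,9}->{5}; V {4,5,6,7,8}->{8}
Constraint 2 (Z != W) on D(Z)={3,6,7,8} D(W)={5}: no change
Constraint 3 (Y != V) on D(Y)={3} D(V)={8}: no change
So after constraint 3: D(W) = {5}

Answer: {5}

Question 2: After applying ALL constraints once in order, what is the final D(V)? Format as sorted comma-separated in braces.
Constraint 1 (Y + W = V) on D(Y)={3,5,6,8} D(W)={5,6,7,9} D(V)={4,5,6,7,8}: Y {3,5,6,8}->{3}; W {5,6,7,9}->{5}; V {4,5,6,7,8}->{8}
Constraint 2 (Z != W) on D(Z)={3,6,7,8} D(W)={5}: no change
Constraint 3 (Y != V) on D(Y)={3} D(V)={8}: no change
So after all 3 constraints: D(V) = {8}

Answer: {8}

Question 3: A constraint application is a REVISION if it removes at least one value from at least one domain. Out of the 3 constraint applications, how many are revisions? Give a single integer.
Constraint 1 (Y + W = V) on D(Y)={3,5,6,8} D(W)={5,6,7,9} D(V)={4,5,6,7,8}: Y {3,5,6,8}->{3}; W {5,6,7,9}->{5}; V {4,5,6,7,8}->{8} => REVISION
Constraint 2 (Z != W) on D(Z)={3,6,7,8} D(W)={5}: no change => not a revision
Constraint 3 (Y != V) on D(Y)={3} D(V)={8}: no change => not a revision
Total revisions = 1

Answer: 1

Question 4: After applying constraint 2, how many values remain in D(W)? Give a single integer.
Answer: 1

Derivation:
Constraint 1 (Y + W = V) on D(Y)={3,5,6,8} D(W)={5,6,7,9} D(V)={4,5,6,7,8}: Y {3,5,6,8}->{3}; W {5,6,7,9}->{5}; V {4,5,6,7,8}->{8}
Constraint 2 (Z != W) on D(Z)={3,6,7,8} D(W)={5}: no change
So after constraint 2: D(W)={5}, size = 1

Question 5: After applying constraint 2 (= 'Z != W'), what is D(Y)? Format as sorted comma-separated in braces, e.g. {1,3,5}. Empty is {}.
Constraint 1 (Y + W = V) on D(Y)={3,5,6,8} D(W)={5,6,7,9} D(V)={4,5,6,7,8}: Y {3,5,6,8}->{3}; W {5,6,7,9}->{5}; V {4,5,6,7,8}->{8}
Constraint 2 (Z != W) on D(Z)={3,6,7,8} D(W)={5}: no change
So after constraint 2: D(Y) = {3}

Answer: {3}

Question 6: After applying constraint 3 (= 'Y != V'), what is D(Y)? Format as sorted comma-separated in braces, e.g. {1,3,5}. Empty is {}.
Answer: {3}

Derivation:
Constraint 1 (Y + W = V) on D(Y)={3,5,6,8} D(W)={5,6,7,9} D(V)={4,5,6,7,8}: Y {3,5,6,8}->{3}; W {5,6,7,9}->{5}; V {4,5,6,7,8}->{8}
Constraint 2 (Z != W) on D(Z)={3,6,7,8} D(W)={5}: no change
Constraint 3 (Y != V) on D(Y)={3} D(V)={8}: no change
So after constraint 3: D(Y) = {3}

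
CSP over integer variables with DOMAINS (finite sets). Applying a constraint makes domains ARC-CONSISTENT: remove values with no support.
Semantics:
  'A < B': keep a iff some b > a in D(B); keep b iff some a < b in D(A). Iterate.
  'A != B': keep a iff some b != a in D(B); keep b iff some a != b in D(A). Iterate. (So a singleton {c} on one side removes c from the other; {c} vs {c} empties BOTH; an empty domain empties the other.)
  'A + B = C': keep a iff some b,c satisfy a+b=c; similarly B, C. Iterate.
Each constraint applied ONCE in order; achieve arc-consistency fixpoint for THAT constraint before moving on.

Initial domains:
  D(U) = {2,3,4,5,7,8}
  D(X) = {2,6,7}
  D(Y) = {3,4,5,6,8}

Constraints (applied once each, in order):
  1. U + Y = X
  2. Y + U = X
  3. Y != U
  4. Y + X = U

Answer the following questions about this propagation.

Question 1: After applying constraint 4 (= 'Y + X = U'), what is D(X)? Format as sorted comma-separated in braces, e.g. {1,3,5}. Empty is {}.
Answer: {}

Derivation:
Constraint 1 (U + Y = X) on D(U)={2,3,4,5,7,8} D(Y)={3,4,5,6,8} D(X)={2,6,7}: U {2,3,4,5,7,8}->{2,3,4}; Y {3,4,5,6,8}->{3,4,5}; X {2,6,7}->{6,7}
Constraint 2 (Y + U = X) on D(Y)={3,4,5} D(U)={2,3,4} D(X)={6,7}: no change
Constraint 3 (Y != U) on D(Y)={3,4,5} D(U)={2,3,4}: no change
Constraint 4 (Y + X = U) on D(Y)={3,4,5} D(X)={6,7} D(U)={2,3,4}: Y {3,4,5}->{}; X {6,7}->{}; U {2,3,4}->{}
So after constraint 4: D(X) = {}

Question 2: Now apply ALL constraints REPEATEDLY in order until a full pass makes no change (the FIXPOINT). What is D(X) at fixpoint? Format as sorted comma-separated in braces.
Answer: {}

Derivation:
pass 0 (initial): D(X)={2,6,7}
pass 1: U {2,3,4,5,7,8}->{}; X {2,6,7}->{}; Y {3,4,5,6,8}->{}
pass 2: no change
Fixpoint after 2 passes: D(X) = {}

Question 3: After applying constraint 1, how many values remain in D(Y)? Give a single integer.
Answer: 3

Derivation:
Constraint 1 (U + Y = X) on D(U)={2,3,4,5,7,8} D(Y)={3,4,5,6,8} D(X)={2,6,7}: U {2,3,4,5,7,8}->{2,3,4}; Y {3,4,5,6,8}->{3,4,5}; X {2,6,7}->{6,7}
So after constraint 1: D(Y)={3,4,5}, size = 3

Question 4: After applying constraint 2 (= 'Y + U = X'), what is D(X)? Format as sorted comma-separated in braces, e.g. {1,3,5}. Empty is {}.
Answer: {6,7}

Derivation:
Constraint 1 (U + Y = X) on D(U)={2,3,4,5,7,8} D(Y)={3,4,5,6,8} D(X)={2,6,7}: U {2,3,4,5,7,8}->{2,3,4}; Y {3,4,5,6,8}->{3,4,5}; X {2,6,7}->{6,7}
Constraint 2 (Y + U = X) on D(Y)={3,4,5} D(U)={2,3,4} D(X)={6,7}: no change
So after constraint 2: D(X) = {6,7}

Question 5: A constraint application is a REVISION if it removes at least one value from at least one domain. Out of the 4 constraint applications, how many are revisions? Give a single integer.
Constraint 1 (U + Y = X) on D(U)={2,3,4,5,7,8} D(Y)={3,4,5,6,8} D(X)={2,6,7}: U {2,3,4,5,7,8}->{2,3,4}; Y {3,4,5,6,8}->{3,4,5}; X {2,6,7}->{6,7} => REVISION
Constraint 2 (Y + U = X) on D(Y)={3,4,5} D(U)={2,3,4} D(X)={6,7}: no change => not a revision
Constraint 3 (Y != U) on D(Y)={3,4,5} D(U)={2,3,4}: no change => not a revision
Constraint 4 (Y + X = U) on D(Y)={3,4,5} D(X)={6,7} D(U)={2,3,4}: Y {3,4,5}->{}; X {6,7}->{}; U {2,3,4}->{} => REVISION
Total revisions = 2

Answer: 2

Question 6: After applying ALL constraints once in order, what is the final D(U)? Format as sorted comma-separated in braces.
Constraint 1 (U + Y = X) on D(U)={2,3,4,5,7,8} D(Y)={3,4,5,6,8} D(X)={2,6,7}: U {2,3,4,5,7,8}->{2,3,4}; Y {3,4,5,6,8}->{3,4,5}; X {2,6,7}->{6,7}
Constraint 2 (Y + U = X) on D(Y)={3,4,5} D(U)={2,3,4} D(X)={6,7}: no change
Constraint 3 (Y != U) on D(Y)={3,4,5} D(U)={2,3,4}: no change
Constraint 4 (Y + X = U) on D(Y)={3,4,5} D(X)={6,7} D(U)={2,3,4}: Y {3,4,5}->{}; X {6,7}->{}; U {2,3,4}->{}
So after all 4 constraints: D(U) = {}

Answer: {}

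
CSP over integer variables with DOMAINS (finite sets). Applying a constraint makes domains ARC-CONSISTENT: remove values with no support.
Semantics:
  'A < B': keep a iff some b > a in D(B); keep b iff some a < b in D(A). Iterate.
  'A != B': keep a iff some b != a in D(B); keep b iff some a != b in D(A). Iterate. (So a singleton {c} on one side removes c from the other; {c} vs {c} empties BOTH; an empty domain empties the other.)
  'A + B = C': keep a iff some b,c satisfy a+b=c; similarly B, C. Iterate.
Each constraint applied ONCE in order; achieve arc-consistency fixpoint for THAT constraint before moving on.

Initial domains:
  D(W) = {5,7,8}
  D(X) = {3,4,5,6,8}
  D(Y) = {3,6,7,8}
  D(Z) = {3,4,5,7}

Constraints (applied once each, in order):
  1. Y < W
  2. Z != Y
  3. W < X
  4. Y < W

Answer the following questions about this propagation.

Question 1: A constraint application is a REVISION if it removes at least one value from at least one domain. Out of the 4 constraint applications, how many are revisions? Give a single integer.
Constraint 1 (Y < W) on D(Y)={3,6,7,8} D(W)={5,7,8}: Y {3,6,7,8}->{3,6,7} => REVISION
Constraint 2 (Z != Y) on D(Z)={3,4,5,7} D(Y)={3,6,7}: no change => not a revision
Constraint 3 (W < X) on D(W)={5,7,8} D(X)={3,4,5,6,8}: W {5,7,8}->{5,7}; X {3,4,5,6,8}->{6,8} => REVISION
Constraint 4 (Y < W) on D(Y)={3,6,7} D(W)={5,7}: Y {3,6,7}->{3,6} => REVISION
Total revisions = 3

Answer: 3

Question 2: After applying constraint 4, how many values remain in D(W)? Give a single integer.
Constraint 1 (Y < W) on D(Y)={3,6,7,8} D(W)={5,7,8}: Y {3,6,7,8}->{3,6,7}
Constraint 2 (Z != Y) on D(Z)={3,4,5,7} D(Y)={3,6,7}: no change
Constraint 3 (W < X) on D(W)={5,7,8} D(X)={3,4,5,6,8}: W {5,7,8}->{5,7}; X {3,4,5,6,8}->{6,8}
Constraint 4 (Y < W) on D(Y)={3,6,7} D(W)={5,7}: Y {3,6,7}->{3,6}
So after constraint 4: D(W)={5,7}, size = 2

Answer: 2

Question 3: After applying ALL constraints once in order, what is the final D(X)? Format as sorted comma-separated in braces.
Answer: {6,8}

Derivation:
Constraint 1 (Y < W) on D(Y)={3,6,7,8} D(W)={5,7,8}: Y {3,6,7,8}->{3,6,7}
Constraint 2 (Z != Y) on D(Z)={3,4,5,7} D(Y)={3,6,7}: no change
Constraint 3 (W < X) on D(W)={5,7,8} D(X)={3,4,5,6,8}: W {5,7,8}->{5,7}; X {3,4,5,6,8}->{6,8}
Constraint 4 (Y < W) on D(Y)={3,6,7} D(W)={5,7}: Y {3,6,7}->{3,6}
So after all 4 constraints: D(X) = {6,8}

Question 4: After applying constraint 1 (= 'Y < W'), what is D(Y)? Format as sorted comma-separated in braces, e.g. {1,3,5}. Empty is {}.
Answer: {3,6,7}

Derivation:
Constraint 1 (Y < W) on D(Y)={3,6,7,8} D(W)={5,7,8}: Y {3,6,7,8}->{3,6,7}
So after constraint 1: D(Y) = {3,6,7}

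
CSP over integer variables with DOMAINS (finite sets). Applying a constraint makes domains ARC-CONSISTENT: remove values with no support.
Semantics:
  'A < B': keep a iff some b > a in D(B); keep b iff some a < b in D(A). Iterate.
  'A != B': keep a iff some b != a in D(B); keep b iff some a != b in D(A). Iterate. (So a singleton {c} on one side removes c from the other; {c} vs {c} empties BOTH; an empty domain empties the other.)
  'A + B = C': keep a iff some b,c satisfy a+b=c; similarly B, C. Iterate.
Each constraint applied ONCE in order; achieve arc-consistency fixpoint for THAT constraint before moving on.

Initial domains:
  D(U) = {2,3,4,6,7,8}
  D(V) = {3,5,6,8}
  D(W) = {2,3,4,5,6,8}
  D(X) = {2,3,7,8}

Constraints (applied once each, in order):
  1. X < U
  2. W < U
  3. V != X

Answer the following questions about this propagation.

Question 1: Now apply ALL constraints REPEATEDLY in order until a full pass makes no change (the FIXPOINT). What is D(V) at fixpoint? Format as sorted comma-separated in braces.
Answer: {3,5,6,8}

Derivation:
pass 0 (initial): D(V)={3,5,6,8}
pass 1: U {2,3,4,6,7,8}->{3,4,6,7,8}; W {2,3,4,5,6,8}->{2,3,4,5,6}; X {2,3,7,8}->{2,3,7}
pass 2: no change
Fixpoint after 2 passes: D(V) = {3,5,6,8}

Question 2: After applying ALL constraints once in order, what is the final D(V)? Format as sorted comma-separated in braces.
Answer: {3,5,6,8}

Derivation:
Constraint 1 (X < U) on D(X)={2,3,7,8} D(U)={2,3,4,6,7,8}: X {2,3,7,8}->{2,3,7}; U {2,3,4,6,7,8}->{3,4,6,7,8}
Constraint 2 (W < U) on D(W)={2,3,4,5,6,8} D(U)={3,4,6,7,8}: W {2,3,4,5,6,8}->{2,3,4,5,6}
Constraint 3 (V != X) on D(V)={3,5,6,8} D(X)={2,3,7}: no change
So after all 3 constraints: D(V) = {3,5,6,8}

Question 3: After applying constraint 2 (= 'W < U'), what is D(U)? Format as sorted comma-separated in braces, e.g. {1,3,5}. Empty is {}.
Constraint 1 (X < U) on D(X)={2,3,7,8} D(U)={2,3,4,6,7,8}: X {2,3,7,8}->{2,3,7}; U {2,3,4,6,7,8}->{3,4,6,7,8}
Constraint 2 (W < U) on D(W)={2,3,4,5,6,8} D(U)={3,4,6,7,8}: W {2,3,4,5,6,8}->{2,3,4,5,6}
So after constraint 2: D(U) = {3,4,6,7,8}

Answer: {3,4,6,7,8}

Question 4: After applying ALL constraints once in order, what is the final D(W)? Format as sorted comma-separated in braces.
Constraint 1 (X < U) on D(X)={2,3,7,8} D(U)={2,3,4,6,7,8}: X {2,3,7,8}->{2,3,7}; U {2,3,4,6,7,8}->{3,4,6,7,8}
Constraint 2 (W < U) on D(W)={2,3,4,5,6,8} D(U)={3,4,6,7,8}: W {2,3,4,5,6,8}->{2,3,4,5,6}
Constraint 3 (V != X) on D(V)={3,5,6,8} D(X)={2,3,7}: no change
So after all 3 constraints: D(W) = {2,3,4,5,6}

Answer: {2,3,4,5,6}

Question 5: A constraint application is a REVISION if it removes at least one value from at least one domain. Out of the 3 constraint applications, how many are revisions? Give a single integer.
Answer: 2

Derivation:
Constraint 1 (X < U) on D(X)={2,3,7,8} D(U)={2,3,4,6,7,8}: X {2,3,7,8}->{2,3,7}; U {2,3,4,6,7,8}->{3,4,6,7,8} => REVISION
Constraint 2 (W < U) on D(W)={2,3,4,5,6,8} D(U)={3,4,6,7,8}: W {2,3,4,5,6,8}->{2,3,4,5,6} => REVISION
Constraint 3 (V != X) on D(V)={3,5,6,8} D(X)={2,3,7}: no change => not a revision
Total revisions = 2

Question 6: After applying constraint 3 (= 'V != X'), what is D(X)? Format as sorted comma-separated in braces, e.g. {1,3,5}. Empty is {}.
Constraint 1 (X < U) on D(X)={2,3,7,8} D(U)={2,3,4,6,7,8}: X {2,3,7,8}->{2,3,7}; U {2,3,4,6,7,8}->{3,4,6,7,8}
Constraint 2 (W < U) on D(W)={2,3,4,5,6,8} D(U)={3,4,6,7,8}: W {2,3,4,5,6,8}->{2,3,4,5,6}
Constraint 3 (V != X) on D(V)={3,5,6,8} D(X)={2,3,7}: no change
So after constraint 3: D(X) = {2,3,7}

Answer: {2,3,7}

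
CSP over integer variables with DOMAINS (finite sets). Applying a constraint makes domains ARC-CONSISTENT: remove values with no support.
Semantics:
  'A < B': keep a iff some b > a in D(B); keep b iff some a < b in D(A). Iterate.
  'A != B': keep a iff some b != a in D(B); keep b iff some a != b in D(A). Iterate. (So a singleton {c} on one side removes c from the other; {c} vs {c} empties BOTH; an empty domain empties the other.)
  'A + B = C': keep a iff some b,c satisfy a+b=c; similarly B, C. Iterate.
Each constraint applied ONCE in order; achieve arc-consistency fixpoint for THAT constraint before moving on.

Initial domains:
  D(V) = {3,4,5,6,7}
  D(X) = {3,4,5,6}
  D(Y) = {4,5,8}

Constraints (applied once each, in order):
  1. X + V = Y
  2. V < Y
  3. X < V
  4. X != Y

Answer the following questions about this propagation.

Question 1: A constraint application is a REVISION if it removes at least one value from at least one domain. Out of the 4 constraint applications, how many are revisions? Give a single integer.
Constraint 1 (X + V = Y) on D(X)={3,4,5,6} D(V)={3,4,5,6,7} D(Y)={4,5,8}: X {3,4,5,6}->{3,4,5}; V {3,4,5,6,7}->{3,4,5}; Y {4,5,8}->{8} => REVISION
Constraint 2 (V < Y) on D(V)={3,4,5} D(Y)={8}: no change => not a revision
Constraint 3 (X < V) on D(X)={3,4,5} D(V)={3,4,5}: X {3,4,5}->{3,4}; V {3,4,5}->{4,5} => REVISION
Constraint 4 (X != Y) on D(X)={3,4} D(Y)={8}: no change => not a revision
Total revisions = 2

Answer: 2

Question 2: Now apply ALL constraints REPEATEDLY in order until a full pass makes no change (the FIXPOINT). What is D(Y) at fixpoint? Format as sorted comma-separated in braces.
pass 0 (initial): D(Y)={4,5,8}
pass 1: V {3,4,5,6,7}->{4,5}; X {3,4,5,6}->{3,4}; Y {4,5,8}->{8}
pass 2: no change
Fixpoint after 2 passes: D(Y) = {8}

Answer: {8}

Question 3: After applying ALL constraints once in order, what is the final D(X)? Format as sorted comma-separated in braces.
Constraint 1 (X + V = Y) on D(X)={3,4,5,6} D(V)={3,4,5,6,7} D(Y)={4,5,8}: X {3,4,5,6}->{3,4,5}; V {3,4,5,6,7}->{3,4,5}; Y {4,5,8}->{8}
Constraint 2 (V < Y) on D(V)={3,4,5} D(Y)={8}: no change
Constraint 3 (X < V) on D(X)={3,4,5} D(V)={3,4,5}: X {3,4,5}->{3,4}; V {3,4,5}->{4,5}
Constraint 4 (X != Y) on D(X)={3,4} D(Y)={8}: no change
So after all 4 constraints: D(X) = {3,4}

Answer: {3,4}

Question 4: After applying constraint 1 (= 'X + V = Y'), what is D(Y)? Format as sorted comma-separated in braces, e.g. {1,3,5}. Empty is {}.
Answer: {8}

Derivation:
Constraint 1 (X + V = Y) on D(X)={3,4,5,6} D(V)={3,4,5,6,7} D(Y)={4,5,8}: X {3,4,5,6}->{3,4,5}; V {3,4,5,6,7}->{3,4,5}; Y {4,5,8}->{8}
So after constraint 1: D(Y) = {8}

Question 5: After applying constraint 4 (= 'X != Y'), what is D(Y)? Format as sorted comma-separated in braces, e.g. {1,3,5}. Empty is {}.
Constraint 1 (X + V = Y) on D(X)={3,4,5,6} D(V)={3,4,5,6,7} D(Y)={4,5,8}: X {3,4,5,6}->{3,4,5}; V {3,4,5,6,7}->{3,4,5}; Y {4,5,8}->{8}
Constraint 2 (V < Y) on D(V)={3,4,5} D(Y)={8}: no change
Constraint 3 (X < V) on D(X)={3,4,5} D(V)={3,4,5}: X {3,4,5}->{3,4}; V {3,4,5}->{4,5}
Constraint 4 (X != Y) on D(X)={3,4} D(Y)={8}: no change
So after constraint 4: D(Y) = {8}

Answer: {8}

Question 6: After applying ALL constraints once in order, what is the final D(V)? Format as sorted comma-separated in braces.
Answer: {4,5}

Derivation:
Constraint 1 (X + V = Y) on D(X)={3,4,5,6} D(V)={3,4,5,6,7} D(Y)={4,5,8}: X {3,4,5,6}->{3,4,5}; V {3,4,5,6,7}->{3,4,5}; Y {4,5,8}->{8}
Constraint 2 (V < Y) on D(V)={3,4,5} D(Y)={8}: no change
Constraint 3 (X < V) on D(X)={3,4,5} D(V)={3,4,5}: X {3,4,5}->{3,4}; V {3,4,5}->{4,5}
Constraint 4 (X != Y) on D(X)={3,4} D(Y)={8}: no change
So after all 4 constraints: D(V) = {4,5}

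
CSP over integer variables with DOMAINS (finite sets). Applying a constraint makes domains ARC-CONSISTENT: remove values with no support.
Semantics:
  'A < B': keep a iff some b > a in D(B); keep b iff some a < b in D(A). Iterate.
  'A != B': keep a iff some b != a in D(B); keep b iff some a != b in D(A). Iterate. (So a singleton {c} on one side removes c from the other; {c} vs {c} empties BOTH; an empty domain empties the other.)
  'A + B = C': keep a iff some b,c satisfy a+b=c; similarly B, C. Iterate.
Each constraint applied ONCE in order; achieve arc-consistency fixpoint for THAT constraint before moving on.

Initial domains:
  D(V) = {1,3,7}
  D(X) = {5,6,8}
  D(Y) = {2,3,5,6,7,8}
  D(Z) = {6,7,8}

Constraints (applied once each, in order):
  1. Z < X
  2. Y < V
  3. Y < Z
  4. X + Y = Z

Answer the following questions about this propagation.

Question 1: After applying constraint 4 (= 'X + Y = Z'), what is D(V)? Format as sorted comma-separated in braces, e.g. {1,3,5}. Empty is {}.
Constraint 1 (Z < X) on D(Z)={6,7,8} D(X)={5,6,8}: Z {6,7,8}->{6,7}; X {5,6,8}->{8}
Constraint 2 (Y < V) on D(Y)={2,3,5,6,7,8} D(V)={1,3,7}: Y {2,3,5,6,7,8}->{2,3,5,6}; V {1,3,7}->{3,7}
Constraint 3 (Y < Z) on D(Y)={2,3,5,6} D(Z)={6,7}: no change
Constraint 4 (X + Y = Z) on D(X)={8} D(Y)={2,3,5,6} D(Z)={6,7}: X {8}->{}; Y {2,3,5,6}->{}; Z {6,7}->{}
So after constraint 4: D(V) = {3,7}

Answer: {3,7}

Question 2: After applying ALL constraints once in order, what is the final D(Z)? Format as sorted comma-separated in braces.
Answer: {}

Derivation:
Constraint 1 (Z < X) on D(Z)={6,7,8} D(X)={5,6,8}: Z {6,7,8}->{6,7}; X {5,6,8}->{8}
Constraint 2 (Y < V) on D(Y)={2,3,5,6,7,8} D(V)={1,3,7}: Y {2,3,5,6,7,8}->{2,3,5,6}; V {1,3,7}->{3,7}
Constraint 3 (Y < Z) on D(Y)={2,3,5,6} D(Z)={6,7}: no change
Constraint 4 (X + Y = Z) on D(X)={8} D(Y)={2,3,5,6} D(Z)={6,7}: X {8}->{}; Y {2,3,5,6}->{}; Z {6,7}->{}
So after all 4 constraints: D(Z) = {}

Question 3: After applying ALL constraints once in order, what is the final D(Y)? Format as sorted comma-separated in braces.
Constraint 1 (Z < X) on D(Z)={6,7,8} D(X)={5,6,8}: Z {6,7,8}->{6,7}; X {5,6,8}->{8}
Constraint 2 (Y < V) on D(Y)={2,3,5,6,7,8} D(V)={1,3,7}: Y {2,3,5,6,7,8}->{2,3,5,6}; V {1,3,7}->{3,7}
Constraint 3 (Y < Z) on D(Y)={2,3,5,6} D(Z)={6,7}: no change
Constraint 4 (X + Y = Z) on D(X)={8} D(Y)={2,3,5,6} D(Z)={6,7}: X {8}->{}; Y {2,3,5,6}->{}; Z {6,7}->{}
So after all 4 constraints: D(Y) = {}

Answer: {}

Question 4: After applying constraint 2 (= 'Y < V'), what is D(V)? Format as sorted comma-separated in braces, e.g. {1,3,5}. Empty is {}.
Constraint 1 (Z < X) on D(Z)={6,7,8} D(X)={5,6,8}: Z {6,7,8}->{6,7}; X {5,6,8}->{8}
Constraint 2 (Y < V) on D(Y)={2,3,5,6,7,8} D(V)={1,3,7}: Y {2,3,5,6,7,8}->{2,3,5,6}; V {1,3,7}->{3,7}
So after constraint 2: D(V) = {3,7}

Answer: {3,7}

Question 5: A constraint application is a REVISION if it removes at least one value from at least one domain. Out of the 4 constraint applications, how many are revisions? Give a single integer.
Answer: 3

Derivation:
Constraint 1 (Z < X) on D(Z)={6,7,8} D(X)={5,6,8}: Z {6,7,8}->{6,7}; X {5,6,8}->{8} => REVISION
Constraint 2 (Y < V) on D(Y)={2,3,5,6,7,8} D(V)={1,3,7}: Y {2,3,5,6,7,8}->{2,3,5,6}; V {1,3,7}->{3,7} => REVISION
Constraint 3 (Y < Z) on D(Y)={2,3,5,6} D(Z)={6,7}: no change => not a revision
Constraint 4 (X + Y = Z) on D(X)={8} D(Y)={2,3,5,6} D(Z)={6,7}: X {8}->{}; Y {2,3,5,6}->{}; Z {6,7}->{} => REVISION
Total revisions = 3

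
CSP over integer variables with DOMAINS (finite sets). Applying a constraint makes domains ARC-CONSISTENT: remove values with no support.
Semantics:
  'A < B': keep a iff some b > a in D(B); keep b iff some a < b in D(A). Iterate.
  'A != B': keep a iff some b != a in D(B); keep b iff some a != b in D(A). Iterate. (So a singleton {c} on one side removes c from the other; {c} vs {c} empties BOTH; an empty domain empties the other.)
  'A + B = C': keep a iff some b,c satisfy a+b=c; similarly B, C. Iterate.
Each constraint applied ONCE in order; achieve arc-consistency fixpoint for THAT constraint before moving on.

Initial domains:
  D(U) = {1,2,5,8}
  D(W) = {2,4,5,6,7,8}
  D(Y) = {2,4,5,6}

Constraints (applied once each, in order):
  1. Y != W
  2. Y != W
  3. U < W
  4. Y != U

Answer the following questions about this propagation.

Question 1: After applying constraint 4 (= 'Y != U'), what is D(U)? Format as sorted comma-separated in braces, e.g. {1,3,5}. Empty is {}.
Constraint 1 (Y != W) on D(Y)={2,4,5,6} D(W)={2,4,5,6,7,8}: no change
Constraint 2 (Y != W) on D(Y)={2,4,5,6} D(W)={2,4,5,6,7,8}: no change
Constraint 3 (U < W) on D(U)={1,2,5,8} D(W)={2,4,5,6,7,8}: U {1,2,5,8}->{1,2,5}
Constraint 4 (Y != U) on D(Y)={2,4,5,6} D(U)={1,2,5}: no change
So after constraint 4: D(U) = {1,2,5}

Answer: {1,2,5}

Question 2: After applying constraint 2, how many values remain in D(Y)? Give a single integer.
Constraint 1 (Y != W) on D(Y)={2,4,5,6} D(W)={2,4,5,6,7,8}: no change
Constraint 2 (Y != W) on D(Y)={2,4,5,6} D(W)={2,4,5,6,7,8}: no change
So after constraint 2: D(Y)={2,4,5,6}, size = 4

Answer: 4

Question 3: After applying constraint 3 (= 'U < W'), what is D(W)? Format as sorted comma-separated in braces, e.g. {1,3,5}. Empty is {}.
Constraint 1 (Y != W) on D(Y)={2,4,5,6} D(W)={2,4,5,6,7,8}: no change
Constraint 2 (Y != W) on D(Y)={2,4,5,6} D(W)={2,4,5,6,7,8}: no change
Constraint 3 (U < W) on D(U)={1,2,5,8} D(W)={2,4,5,6,7,8}: U {1,2,5,8}->{1,2,5}
So after constraint 3: D(W) = {2,4,5,6,7,8}

Answer: {2,4,5,6,7,8}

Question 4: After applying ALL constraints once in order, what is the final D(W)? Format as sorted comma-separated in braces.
Constraint 1 (Y != W) on D(Y)={2,4,5,6} D(W)={2,4,5,6,7,8}: no change
Constraint 2 (Y != W) on D(Y)={2,4,5,6} D(W)={2,4,5,6,7,8}: no change
Constraint 3 (U < W) on D(U)={1,2,5,8} D(W)={2,4,5,6,7,8}: U {1,2,5,8}->{1,2,5}
Constraint 4 (Y != U) on D(Y)={2,4,5,6} D(U)={1,2,5}: no change
So after all 4 constraints: D(W) = {2,4,5,6,7,8}

Answer: {2,4,5,6,7,8}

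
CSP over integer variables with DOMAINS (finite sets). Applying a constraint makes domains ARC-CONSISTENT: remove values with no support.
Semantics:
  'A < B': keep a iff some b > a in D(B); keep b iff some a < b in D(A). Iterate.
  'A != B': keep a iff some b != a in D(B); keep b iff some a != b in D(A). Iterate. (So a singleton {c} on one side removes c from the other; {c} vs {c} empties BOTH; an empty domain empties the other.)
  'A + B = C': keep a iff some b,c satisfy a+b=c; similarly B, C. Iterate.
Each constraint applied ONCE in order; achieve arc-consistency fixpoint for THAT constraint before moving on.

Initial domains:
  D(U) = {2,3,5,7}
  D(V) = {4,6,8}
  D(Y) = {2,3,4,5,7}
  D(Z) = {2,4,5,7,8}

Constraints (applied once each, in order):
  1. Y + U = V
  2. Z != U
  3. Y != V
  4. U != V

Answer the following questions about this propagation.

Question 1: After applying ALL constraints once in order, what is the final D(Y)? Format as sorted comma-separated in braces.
Constraint 1 (Y + U = V) on D(Y)={2,3,4,5,7} D(U)={2,3,5,7} D(V)={4,6,8}: Y {2,3,4,5,7}->{2,3,4,5}; U {2,3,5,7}->{2,3,5}
Constraint 2 (Z != U) on D(Z)={2,4,5,7,8} D(U)={2,3,5}: no change
Constraint 3 (Y != V) on D(Y)={2,3,4,5} D(V)={4,6,8}: no change
Constraint 4 (U != V) on D(U)={2,3,5} D(V)={4,6,8}: no change
So after all 4 constraints: D(Y) = {2,3,4,5}

Answer: {2,3,4,5}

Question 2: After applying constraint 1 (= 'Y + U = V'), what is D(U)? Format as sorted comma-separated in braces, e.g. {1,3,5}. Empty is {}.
Constraint 1 (Y + U = V) on D(Y)={2,3,4,5,7} D(U)={2,3,5,7} D(V)={4,6,8}: Y {2,3,4,5,7}->{2,3,4,5}; U {2,3,5,7}->{2,3,5}
So after constraint 1: D(U) = {2,3,5}

Answer: {2,3,5}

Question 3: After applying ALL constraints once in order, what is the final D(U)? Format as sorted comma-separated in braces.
Answer: {2,3,5}

Derivation:
Constraint 1 (Y + U = V) on D(Y)={2,3,4,5,7} D(U)={2,3,5,7} D(V)={4,6,8}: Y {2,3,4,5,7}->{2,3,4,5}; U {2,3,5,7}->{2,3,5}
Constraint 2 (Z != U) on D(Z)={2,4,5,7,8} D(U)={2,3,5}: no change
Constraint 3 (Y != V) on D(Y)={2,3,4,5} D(V)={4,6,8}: no change
Constraint 4 (U != V) on D(U)={2,3,5} D(V)={4,6,8}: no change
So after all 4 constraints: D(U) = {2,3,5}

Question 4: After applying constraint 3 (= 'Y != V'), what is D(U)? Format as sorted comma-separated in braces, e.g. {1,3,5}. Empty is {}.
Answer: {2,3,5}

Derivation:
Constraint 1 (Y + U = V) on D(Y)={2,3,4,5,7} D(U)={2,3,5,7} D(V)={4,6,8}: Y {2,3,4,5,7}->{2,3,4,5}; U {2,3,5,7}->{2,3,5}
Constraint 2 (Z != U) on D(Z)={2,4,5,7,8} D(U)={2,3,5}: no change
Constraint 3 (Y != V) on D(Y)={2,3,4,5} D(V)={4,6,8}: no change
So after constraint 3: D(U) = {2,3,5}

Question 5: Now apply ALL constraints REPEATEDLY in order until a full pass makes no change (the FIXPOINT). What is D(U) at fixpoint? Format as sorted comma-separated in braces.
pass 0 (initial): D(U)={2,3,5,7}
pass 1: U {2,3,5,7}->{2,3,5}; Y {2,3,4,5,7}->{2,3,4,5}
pass 2: no change
Fixpoint after 2 passes: D(U) = {2,3,5}

Answer: {2,3,5}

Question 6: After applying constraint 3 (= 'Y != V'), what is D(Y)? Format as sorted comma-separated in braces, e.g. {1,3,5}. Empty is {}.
Constraint 1 (Y + U = V) on D(Y)={2,3,4,5,7} D(U)={2,3,5,7} D(V)={4,6,8}: Y {2,3,4,5,7}->{2,3,4,5}; U {2,3,5,7}->{2,3,5}
Constraint 2 (Z != U) on D(Z)={2,4,5,7,8} D(U)={2,3,5}: no change
Constraint 3 (Y != V) on D(Y)={2,3,4,5} D(V)={4,6,8}: no change
So after constraint 3: D(Y) = {2,3,4,5}

Answer: {2,3,4,5}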